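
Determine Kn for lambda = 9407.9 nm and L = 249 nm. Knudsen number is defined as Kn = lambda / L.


Knudsen number Kn = lambda / L
Kn = 9407.9 / 249
Kn = 37.7827

37.7827


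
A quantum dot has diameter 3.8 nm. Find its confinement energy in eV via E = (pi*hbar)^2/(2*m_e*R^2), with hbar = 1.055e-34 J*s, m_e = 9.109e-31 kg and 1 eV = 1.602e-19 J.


Radius R = 3.8/2 = 1.9 nm = 1.9e-09 m
E = (pi * 1.055e-34)^2 / (2 * 9.109e-31 * (1.9e-09)^2)
E(J) = 1.67031e-20
E = E(J) / 1.602e-19 = 0.1043 eV

0.1043


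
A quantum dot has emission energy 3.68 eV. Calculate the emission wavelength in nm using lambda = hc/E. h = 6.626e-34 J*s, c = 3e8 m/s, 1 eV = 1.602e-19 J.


Convert energy: E = 3.68 eV = 3.68 * 1.602e-19 = 5.89536e-19 J
lambda = h*c / E = 6.626e-34 * 3e8 / 5.89536e-19
lambda = 3.3718e-07 m = 337.2 nm

337.2


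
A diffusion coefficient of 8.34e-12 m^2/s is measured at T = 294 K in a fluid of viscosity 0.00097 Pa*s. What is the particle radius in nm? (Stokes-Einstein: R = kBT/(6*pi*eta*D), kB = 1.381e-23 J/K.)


Stokes-Einstein: R = kB*T / (6*pi*eta*D)
R = 1.381e-23 * 294 / (6 * pi * 0.00097 * 8.34e-12)
R = 2.66258e-08 m = 26.63 nm

26.63


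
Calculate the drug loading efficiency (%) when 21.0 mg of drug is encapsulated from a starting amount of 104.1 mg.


Drug loading efficiency = (drug loaded / drug initial) * 100
DLE = 21.0 / 104.1 * 100
DLE = 0.2017 * 100
DLE = 20.17%

20.17


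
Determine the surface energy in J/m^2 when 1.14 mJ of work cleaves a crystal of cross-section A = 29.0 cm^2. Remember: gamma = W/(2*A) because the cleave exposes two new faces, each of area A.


Convert: A = 29.0 cm^2 = 0.0029 m^2, W = 1.14 mJ = 0.00114 J
Cleaving exposes two faces of area A, so total new surface = 2*A and gamma = W / (2*A)
gamma = 0.00114 / (2 * 0.0029)
gamma = 0.197 J/m^2

0.197


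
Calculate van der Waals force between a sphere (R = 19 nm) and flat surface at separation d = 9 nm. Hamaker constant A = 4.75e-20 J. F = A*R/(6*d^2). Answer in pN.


Convert to SI: R = 19 nm = 1.9e-08 m, d = 9 nm = 9e-09 m
F = A * R / (6 * d^2)
F = 4.75e-20 * 1.9e-08 / (6 * (9e-09)^2)
F = 1.857e-12 N = 1.857 pN

1.857


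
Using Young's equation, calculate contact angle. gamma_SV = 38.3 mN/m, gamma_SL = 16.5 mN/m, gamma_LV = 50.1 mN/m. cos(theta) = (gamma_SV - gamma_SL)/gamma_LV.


cos(theta) = (gamma_SV - gamma_SL) / gamma_LV
cos(theta) = (38.3 - 16.5) / 50.1
cos(theta) = 0.43513
theta = arccos(0.43513) = 64.21 degrees

64.21


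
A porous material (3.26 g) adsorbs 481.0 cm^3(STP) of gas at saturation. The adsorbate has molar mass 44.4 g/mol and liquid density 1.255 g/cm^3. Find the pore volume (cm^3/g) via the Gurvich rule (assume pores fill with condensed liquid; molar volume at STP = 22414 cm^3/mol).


Moles adsorbed n = V_ads / 22414 = 481.0 / 22414 = 2.145980e-02 mol
Liquid volume V_liq = n * M / rho_liq = 2.145980e-02 * 44.4 / 1.255 = 0.75922 cm^3
Specific pore volume V_pore = V_liq / m_sample = 0.75922 / 3.26
V_pore = 0.2329 cm^3/g

0.2329


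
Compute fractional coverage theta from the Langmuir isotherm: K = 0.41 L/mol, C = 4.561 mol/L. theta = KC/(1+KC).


Langmuir isotherm: theta = K*C / (1 + K*C)
K*C = 0.41 * 4.561 = 1.87001
theta = 1.87001 / (1 + 1.87001) = 1.87001 / 2.87001
theta = 0.6516

0.6516


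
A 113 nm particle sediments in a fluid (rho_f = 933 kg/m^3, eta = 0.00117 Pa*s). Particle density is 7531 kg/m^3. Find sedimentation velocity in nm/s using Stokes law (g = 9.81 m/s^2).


Radius R = 113/2 nm = 5.65e-08 m
Density difference = 7531 - 933 = 6598 kg/m^3
v = 2 * R^2 * (rho_p - rho_f) * g / (9 * eta)
v = 2 * (5.65e-08)^2 * 6598 * 9.81 / (9 * 0.00117)
v = 3.92446e-08 m/s = 39.2446 nm/s

39.2446


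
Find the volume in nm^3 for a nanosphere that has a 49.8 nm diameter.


Radius r = 49.8/2 = 24.9 nm
Volume V = (4/3) * pi * r^3
V = (4/3) * pi * (24.9)^3
V = 64667.59 nm^3

64667.59


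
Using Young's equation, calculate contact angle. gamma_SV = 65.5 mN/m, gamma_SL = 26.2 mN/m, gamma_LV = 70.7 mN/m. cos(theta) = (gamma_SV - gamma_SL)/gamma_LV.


cos(theta) = (gamma_SV - gamma_SL) / gamma_LV
cos(theta) = (65.5 - 26.2) / 70.7
cos(theta) = 0.55587
theta = arccos(0.55587) = 56.23 degrees

56.23


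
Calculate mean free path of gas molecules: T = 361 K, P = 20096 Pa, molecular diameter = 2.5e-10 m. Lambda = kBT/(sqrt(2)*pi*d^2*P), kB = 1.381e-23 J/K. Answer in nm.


Mean free path: lambda = kB*T / (sqrt(2) * pi * d^2 * P)
lambda = 1.381e-23 * 361 / (sqrt(2) * pi * (2.5e-10)^2 * 20096)
lambda = 8.93401e-07 m
lambda = 893.4 nm

893.4


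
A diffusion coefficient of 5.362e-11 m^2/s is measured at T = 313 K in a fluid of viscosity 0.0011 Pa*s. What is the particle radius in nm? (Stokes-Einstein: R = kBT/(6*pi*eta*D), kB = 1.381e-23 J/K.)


Stokes-Einstein: R = kB*T / (6*pi*eta*D)
R = 1.381e-23 * 313 / (6 * pi * 0.0011 * 5.362e-11)
R = 3.88792e-09 m = 3.89 nm

3.89


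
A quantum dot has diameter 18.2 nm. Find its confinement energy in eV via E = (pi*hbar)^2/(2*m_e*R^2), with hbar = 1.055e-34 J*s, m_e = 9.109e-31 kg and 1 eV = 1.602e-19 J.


Radius R = 18.2/2 = 9.1 nm = 9.1e-09 m
E = (pi * 1.055e-34)^2 / (2 * 9.109e-31 * (9.1e-09)^2)
E(J) = 7.28151e-22
E = E(J) / 1.602e-19 = 0.0045 eV

0.0045


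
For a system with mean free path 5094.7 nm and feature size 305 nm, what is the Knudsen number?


Knudsen number Kn = lambda / L
Kn = 5094.7 / 305
Kn = 16.7039

16.7039


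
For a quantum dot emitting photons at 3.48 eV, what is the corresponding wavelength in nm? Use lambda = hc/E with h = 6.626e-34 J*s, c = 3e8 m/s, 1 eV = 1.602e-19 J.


Convert energy: E = 3.48 eV = 3.48 * 1.602e-19 = 5.57496e-19 J
lambda = h*c / E = 6.626e-34 * 3e8 / 5.57496e-19
lambda = 3.56559e-07 m = 356.6 nm

356.6


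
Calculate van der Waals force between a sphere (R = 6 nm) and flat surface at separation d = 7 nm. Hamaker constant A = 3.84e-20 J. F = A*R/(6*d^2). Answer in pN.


Convert to SI: R = 6 nm = 6e-09 m, d = 7 nm = 7e-09 m
F = A * R / (6 * d^2)
F = 3.84e-20 * 6e-09 / (6 * (7e-09)^2)
F = 7.83673e-13 N = 0.784 pN

0.784


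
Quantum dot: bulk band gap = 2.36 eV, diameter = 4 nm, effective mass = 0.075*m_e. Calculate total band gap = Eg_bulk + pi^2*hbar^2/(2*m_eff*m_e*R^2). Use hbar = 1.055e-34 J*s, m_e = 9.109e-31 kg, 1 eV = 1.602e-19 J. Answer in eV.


Radius R = 4/2 nm = 2e-09 m
Confinement energy dE = pi^2 * hbar^2 / (2 * m_eff * m_e * R^2)
dE = pi^2 * (1.055e-34)^2 / (2 * 0.075 * 9.109e-31 * (2e-09)^2) J, divided by 1.602e-19 J/eV
dE = 1.2546 eV
Total band gap = E_g(bulk) + dE = 2.36 + 1.2546 = 3.6146 eV

3.6146


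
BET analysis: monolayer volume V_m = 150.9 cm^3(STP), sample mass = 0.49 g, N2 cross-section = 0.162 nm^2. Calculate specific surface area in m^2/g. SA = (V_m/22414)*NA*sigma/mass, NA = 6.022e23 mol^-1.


Number of moles in monolayer = V_m / 22414 = 150.9 / 22414 = 0.0067324
Number of molecules = moles * NA = 0.0067324 * 6.022e23
SA = molecules * sigma / mass
SA = (150.9 / 22414) * 6.022e23 * 0.162e-18 / 0.49
SA = 1340.4 m^2/g

1340.4


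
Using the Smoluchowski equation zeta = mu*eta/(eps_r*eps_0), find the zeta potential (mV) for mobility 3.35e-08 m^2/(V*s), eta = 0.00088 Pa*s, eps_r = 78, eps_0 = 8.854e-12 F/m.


Smoluchowski equation: zeta = mu * eta / (eps_r * eps_0)
zeta = 3.35e-08 * 0.00088 / (78 * 8.854e-12)
zeta = 0.042687 V = 42.69 mV

42.69


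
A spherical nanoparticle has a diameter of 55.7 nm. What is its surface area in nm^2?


Radius r = 55.7/2 = 27.85 nm
Surface area SA = 4 * pi * r^2
SA = 4 * pi * (27.85)^2
SA = 9746.76 nm^2

9746.76


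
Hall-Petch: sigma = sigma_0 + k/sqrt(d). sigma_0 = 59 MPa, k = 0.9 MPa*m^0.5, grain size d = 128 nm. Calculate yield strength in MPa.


d = 128 nm = 1.28e-07 m
sqrt(d) = 0.0003577709
Hall-Petch contribution = k / sqrt(d) = 0.9 / 0.0003577709 = 2515.6 MPa
sigma = sigma_0 + k/sqrt(d) = 59 + 2515.6 = 2574.6 MPa

2574.6


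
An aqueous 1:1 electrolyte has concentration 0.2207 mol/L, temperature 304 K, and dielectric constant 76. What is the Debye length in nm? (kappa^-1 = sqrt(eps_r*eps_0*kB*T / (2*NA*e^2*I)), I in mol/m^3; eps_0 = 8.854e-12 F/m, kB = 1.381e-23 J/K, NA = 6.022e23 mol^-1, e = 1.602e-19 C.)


Ionic strength I = 0.2207 * 1^2 * 1000 = 220.7 mol/m^3
kappa^-1 = sqrt(76 * 8.854e-12 * 1.381e-23 * 304 / (2 * 6.022e23 * (1.602e-19)^2 * 220.7))
kappa^-1 = 0.644 nm

0.644


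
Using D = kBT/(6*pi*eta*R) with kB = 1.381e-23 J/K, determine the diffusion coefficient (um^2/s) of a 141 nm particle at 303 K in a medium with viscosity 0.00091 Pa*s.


Radius R = 141/2 = 70.5 nm = 7.05e-08 m
D = kB*T / (6*pi*eta*R)
D = 1.381e-23 * 303 / (6 * pi * 0.00091 * 7.05e-08)
D = 3.46023e-12 m^2/s = 3.46 um^2/s

3.46


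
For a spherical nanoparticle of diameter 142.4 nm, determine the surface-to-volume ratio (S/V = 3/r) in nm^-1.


Radius r = 142.4/2 = 71.2 nm
S/V = 3 / r = 3 / 71.2
S/V = 0.0421 nm^-1

0.0421


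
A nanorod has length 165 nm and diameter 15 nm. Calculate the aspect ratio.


Aspect ratio AR = length / diameter
AR = 165 / 15
AR = 11.0

11.0


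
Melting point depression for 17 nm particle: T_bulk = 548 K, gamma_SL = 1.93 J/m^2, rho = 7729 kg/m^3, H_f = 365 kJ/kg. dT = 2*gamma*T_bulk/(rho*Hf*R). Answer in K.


Radius R = 17/2 = 8.5 nm = 8.5e-09 m
Convert H_f = 365 kJ/kg = 365000 J/kg
dT = 2 * gamma_SL * T_bulk / (rho * H_f * R)
dT = 2 * 1.93 * 548 / (7729 * 365000 * 8.5e-09)
dT = 88.2 K

88.2


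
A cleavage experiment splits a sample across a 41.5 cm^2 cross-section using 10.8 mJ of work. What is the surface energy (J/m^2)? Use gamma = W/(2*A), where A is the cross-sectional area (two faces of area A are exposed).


Convert: A = 41.5 cm^2 = 0.00415 m^2, W = 10.8 mJ = 0.0108 J
Cleaving exposes two faces of area A, so total new surface = 2*A and gamma = W / (2*A)
gamma = 0.0108 / (2 * 0.00415)
gamma = 1.301 J/m^2

1.301


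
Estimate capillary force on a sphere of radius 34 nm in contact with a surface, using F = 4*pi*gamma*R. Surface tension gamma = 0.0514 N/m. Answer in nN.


Convert radius: R = 34 nm = 3.4e-08 m
F = 4 * pi * gamma * R
F = 4 * pi * 0.0514 * 3.4e-08
F = 2.1961e-08 N = 21.961 nN

21.961


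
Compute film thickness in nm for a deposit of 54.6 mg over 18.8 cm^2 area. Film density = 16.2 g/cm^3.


Convert: m = 54.6 mg = 5.4600e-05 kg, A = 18.8 cm^2 = 1.8800e-03 m^2, rho = 16.2 g/cm^3 = 16200 kg/m^3
t = m / (A * rho)
t = 5.4600e-05 / (1.8800e-03 * 16200)
t = 1.7928e-06 m = 1792.8 nm

1792.8


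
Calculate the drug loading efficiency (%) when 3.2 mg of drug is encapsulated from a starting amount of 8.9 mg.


Drug loading efficiency = (drug loaded / drug initial) * 100
DLE = 3.2 / 8.9 * 100
DLE = 0.3596 * 100
DLE = 35.96%

35.96


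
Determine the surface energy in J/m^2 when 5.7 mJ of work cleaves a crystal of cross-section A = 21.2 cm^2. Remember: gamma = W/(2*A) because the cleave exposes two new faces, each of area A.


Convert: A = 21.2 cm^2 = 0.00212 m^2, W = 5.7 mJ = 0.0057 J
Cleaving exposes two faces of area A, so total new surface = 2*A and gamma = W / (2*A)
gamma = 0.0057 / (2 * 0.00212)
gamma = 1.344 J/m^2

1.344


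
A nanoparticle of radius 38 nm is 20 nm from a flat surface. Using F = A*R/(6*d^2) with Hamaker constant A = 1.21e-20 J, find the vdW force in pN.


Convert to SI: R = 38 nm = 3.8e-08 m, d = 20 nm = 2e-08 m
F = A * R / (6 * d^2)
F = 1.21e-20 * 3.8e-08 / (6 * (2e-08)^2)
F = 1.91583e-13 N = 0.192 pN

0.192


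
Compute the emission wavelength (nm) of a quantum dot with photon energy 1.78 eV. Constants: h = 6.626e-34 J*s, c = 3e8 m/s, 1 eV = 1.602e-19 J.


Convert energy: E = 1.78 eV = 1.78 * 1.602e-19 = 2.85156e-19 J
lambda = h*c / E = 6.626e-34 * 3e8 / 2.85156e-19
lambda = 6.97092e-07 m = 697.1 nm

697.1


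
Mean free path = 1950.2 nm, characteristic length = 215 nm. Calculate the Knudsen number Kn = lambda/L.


Knudsen number Kn = lambda / L
Kn = 1950.2 / 215
Kn = 9.0707

9.0707


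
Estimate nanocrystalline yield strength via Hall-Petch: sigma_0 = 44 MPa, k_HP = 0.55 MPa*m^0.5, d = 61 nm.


d = 61 nm = 6.1e-08 m
sqrt(d) = 0.0002469818
Hall-Petch contribution = k / sqrt(d) = 0.55 / 0.0002469818 = 2226.9 MPa
sigma = sigma_0 + k/sqrt(d) = 44 + 2226.9 = 2270.9 MPa

2270.9


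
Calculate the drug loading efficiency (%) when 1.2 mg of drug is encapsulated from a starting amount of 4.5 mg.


Drug loading efficiency = (drug loaded / drug initial) * 100
DLE = 1.2 / 4.5 * 100
DLE = 0.2667 * 100
DLE = 26.67%

26.67


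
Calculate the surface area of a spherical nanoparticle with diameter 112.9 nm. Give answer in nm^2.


Radius r = 112.9/2 = 56.45 nm
Surface area SA = 4 * pi * r^2
SA = 4 * pi * (56.45)^2
SA = 40044.03 nm^2

40044.03


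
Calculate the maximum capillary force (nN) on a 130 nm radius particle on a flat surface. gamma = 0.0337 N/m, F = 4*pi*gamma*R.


Convert radius: R = 130 nm = 1.3e-07 m
F = 4 * pi * gamma * R
F = 4 * pi * 0.0337 * 1.3e-07
F = 5.50533e-08 N = 55.0533 nN

55.0533


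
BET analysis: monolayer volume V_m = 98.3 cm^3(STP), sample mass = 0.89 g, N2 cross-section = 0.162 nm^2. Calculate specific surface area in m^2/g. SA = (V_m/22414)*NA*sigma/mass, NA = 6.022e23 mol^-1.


Number of moles in monolayer = V_m / 22414 = 98.3 / 22414 = 0.00438565
Number of molecules = moles * NA = 0.00438565 * 6.022e23
SA = molecules * sigma / mass
SA = (98.3 / 22414) * 6.022e23 * 0.162e-18 / 0.89
SA = 480.7 m^2/g

480.7


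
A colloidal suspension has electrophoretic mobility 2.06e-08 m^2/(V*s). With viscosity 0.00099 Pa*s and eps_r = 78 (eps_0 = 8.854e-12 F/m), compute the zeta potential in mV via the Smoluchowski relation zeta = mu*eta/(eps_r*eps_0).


Smoluchowski equation: zeta = mu * eta / (eps_r * eps_0)
zeta = 2.06e-08 * 0.00099 / (78 * 8.854e-12)
zeta = 0.02953 V = 29.53 mV

29.53


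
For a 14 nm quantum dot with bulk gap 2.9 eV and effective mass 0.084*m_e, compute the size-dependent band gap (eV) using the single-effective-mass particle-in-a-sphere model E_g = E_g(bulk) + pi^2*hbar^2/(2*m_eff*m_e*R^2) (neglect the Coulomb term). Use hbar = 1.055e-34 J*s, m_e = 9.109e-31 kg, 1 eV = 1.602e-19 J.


Radius R = 14/2 nm = 7e-09 m
Confinement energy dE = pi^2 * hbar^2 / (2 * m_eff * m_e * R^2)
dE = pi^2 * (1.055e-34)^2 / (2 * 0.084 * 9.109e-31 * (7e-09)^2) J, divided by 1.602e-19 J/eV
dE = 0.0914 eV
Total band gap = E_g(bulk) + dE = 2.9 + 0.0914 = 2.9914 eV

2.9914


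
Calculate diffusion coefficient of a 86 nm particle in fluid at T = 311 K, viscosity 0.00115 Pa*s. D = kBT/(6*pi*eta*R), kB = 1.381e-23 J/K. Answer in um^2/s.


Radius R = 86/2 = 43 nm = 4.3e-08 m
D = kB*T / (6*pi*eta*R)
D = 1.381e-23 * 311 / (6 * pi * 0.00115 * 4.3e-08)
D = 4.60773e-12 m^2/s = 4.608 um^2/s

4.608


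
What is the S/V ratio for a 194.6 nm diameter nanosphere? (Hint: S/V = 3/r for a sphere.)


Radius r = 194.6/2 = 97.3 nm
S/V = 3 / r = 3 / 97.3
S/V = 0.0308 nm^-1

0.0308


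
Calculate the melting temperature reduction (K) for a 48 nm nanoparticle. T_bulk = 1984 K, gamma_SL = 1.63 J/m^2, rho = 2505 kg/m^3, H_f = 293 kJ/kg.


Radius R = 48/2 = 24 nm = 2.4e-08 m
Convert H_f = 293 kJ/kg = 293000 J/kg
dT = 2 * gamma_SL * T_bulk / (rho * H_f * R)
dT = 2 * 1.63 * 1984 / (2505 * 293000 * 2.4e-08)
dT = 367.2 K

367.2


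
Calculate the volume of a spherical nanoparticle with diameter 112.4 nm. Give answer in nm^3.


Radius r = 112.4/2 = 56.2 nm
Volume V = (4/3) * pi * r^3
V = (4/3) * pi * (56.2)^3
V = 743528.39 nm^3

743528.39


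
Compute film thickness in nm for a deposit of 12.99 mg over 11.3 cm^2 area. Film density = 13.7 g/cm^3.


Convert: m = 12.99 mg = 1.2990e-05 kg, A = 11.3 cm^2 = 1.1300e-03 m^2, rho = 13.7 g/cm^3 = 13700 kg/m^3
t = m / (A * rho)
t = 1.2990e-05 / (1.1300e-03 * 13700)
t = 8.3909e-07 m = 839.1 nm

839.1


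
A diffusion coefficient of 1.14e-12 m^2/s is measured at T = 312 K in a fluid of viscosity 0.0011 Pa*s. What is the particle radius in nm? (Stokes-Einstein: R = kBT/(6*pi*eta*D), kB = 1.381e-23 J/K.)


Stokes-Einstein: R = kB*T / (6*pi*eta*D)
R = 1.381e-23 * 312 / (6 * pi * 0.0011 * 1.14e-12)
R = 1.82284e-07 m = 182.28 nm

182.28


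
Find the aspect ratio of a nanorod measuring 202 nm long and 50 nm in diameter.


Aspect ratio AR = length / diameter
AR = 202 / 50
AR = 4.04

4.04


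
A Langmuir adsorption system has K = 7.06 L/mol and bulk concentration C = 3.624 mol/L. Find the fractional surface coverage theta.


Langmuir isotherm: theta = K*C / (1 + K*C)
K*C = 7.06 * 3.624 = 25.58544
theta = 25.58544 / (1 + 25.58544) = 25.58544 / 26.58544
theta = 0.9624

0.9624


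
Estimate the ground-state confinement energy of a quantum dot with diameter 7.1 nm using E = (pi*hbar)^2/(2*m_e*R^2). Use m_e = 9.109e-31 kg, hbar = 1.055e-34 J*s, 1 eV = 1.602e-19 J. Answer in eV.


Radius R = 7.1/2 = 3.55 nm = 3.55e-09 m
E = (pi * 1.055e-34)^2 / (2 * 9.109e-31 * (3.55e-09)^2)
E(J) = 4.78462e-21
E = E(J) / 1.602e-19 = 0.0299 eV

0.0299


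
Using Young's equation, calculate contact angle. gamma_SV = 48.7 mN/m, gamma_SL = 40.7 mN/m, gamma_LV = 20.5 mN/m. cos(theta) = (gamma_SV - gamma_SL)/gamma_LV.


cos(theta) = (gamma_SV - gamma_SL) / gamma_LV
cos(theta) = (48.7 - 40.7) / 20.5
cos(theta) = 0.390244
theta = arccos(0.390244) = 67.03 degrees

67.03


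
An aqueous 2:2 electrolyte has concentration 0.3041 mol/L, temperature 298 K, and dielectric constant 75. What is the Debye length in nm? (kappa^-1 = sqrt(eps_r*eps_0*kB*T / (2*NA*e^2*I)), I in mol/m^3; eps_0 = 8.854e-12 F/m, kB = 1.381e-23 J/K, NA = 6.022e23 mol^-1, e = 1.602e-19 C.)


Ionic strength I = 0.3041 * 2^2 * 1000 = 1216.4 mol/m^3
kappa^-1 = sqrt(75 * 8.854e-12 * 1.381e-23 * 298 / (2 * 6.022e23 * (1.602e-19)^2 * 1216.4))
kappa^-1 = 0.27 nm

0.27


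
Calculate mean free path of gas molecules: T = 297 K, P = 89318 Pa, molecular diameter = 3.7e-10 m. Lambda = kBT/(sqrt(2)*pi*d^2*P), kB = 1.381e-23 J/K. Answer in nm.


Mean free path: lambda = kB*T / (sqrt(2) * pi * d^2 * P)
lambda = 1.381e-23 * 297 / (sqrt(2) * pi * (3.7e-10)^2 * 89318)
lambda = 7.54993e-08 m
lambda = 75.5 nm

75.5


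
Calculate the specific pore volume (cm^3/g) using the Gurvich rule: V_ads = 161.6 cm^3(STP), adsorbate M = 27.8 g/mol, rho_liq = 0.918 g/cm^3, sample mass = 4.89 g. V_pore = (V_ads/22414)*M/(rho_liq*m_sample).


Moles adsorbed n = V_ads / 22414 = 161.6 / 22414 = 7.209780e-03 mol
Liquid volume V_liq = n * M / rho_liq = 7.209780e-03 * 27.8 / 0.918 = 0.21834 cm^3
Specific pore volume V_pore = V_liq / m_sample = 0.21834 / 4.89
V_pore = 0.0446 cm^3/g

0.0446


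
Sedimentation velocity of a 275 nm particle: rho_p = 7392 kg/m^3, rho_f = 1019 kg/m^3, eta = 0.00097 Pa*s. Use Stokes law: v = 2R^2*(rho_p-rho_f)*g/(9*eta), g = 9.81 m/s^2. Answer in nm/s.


Radius R = 275/2 nm = 1.375e-07 m
Density difference = 7392 - 1019 = 6373 kg/m^3
v = 2 * R^2 * (rho_p - rho_f) * g / (9 * eta)
v = 2 * (1.375e-07)^2 * 6373 * 9.81 / (9 * 0.00097)
v = 2.70791e-07 m/s = 270.7909 nm/s

270.7909


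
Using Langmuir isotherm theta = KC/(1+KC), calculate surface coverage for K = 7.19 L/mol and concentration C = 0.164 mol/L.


Langmuir isotherm: theta = K*C / (1 + K*C)
K*C = 7.19 * 0.164 = 1.17916
theta = 1.17916 / (1 + 1.17916) = 1.17916 / 2.17916
theta = 0.5411

0.5411


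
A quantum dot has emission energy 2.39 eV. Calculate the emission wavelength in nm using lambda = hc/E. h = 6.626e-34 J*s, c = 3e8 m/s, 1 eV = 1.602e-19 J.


Convert energy: E = 2.39 eV = 2.39 * 1.602e-19 = 3.82878e-19 J
lambda = h*c / E = 6.626e-34 * 3e8 / 3.82878e-19
lambda = 5.19173e-07 m = 519.2 nm

519.2


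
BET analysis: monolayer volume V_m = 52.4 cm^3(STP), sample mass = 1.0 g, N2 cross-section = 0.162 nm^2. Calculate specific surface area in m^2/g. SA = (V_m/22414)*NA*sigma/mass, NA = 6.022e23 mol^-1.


Number of moles in monolayer = V_m / 22414 = 52.4 / 22414 = 0.00233782
Number of molecules = moles * NA = 0.00233782 * 6.022e23
SA = molecules * sigma / mass
SA = (52.4 / 22414) * 6.022e23 * 0.162e-18 / 1.0
SA = 228.1 m^2/g

228.1


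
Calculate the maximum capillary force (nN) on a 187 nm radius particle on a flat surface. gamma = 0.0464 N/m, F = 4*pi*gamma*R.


Convert radius: R = 187 nm = 1.87e-07 m
F = 4 * pi * gamma * R
F = 4 * pi * 0.0464 * 1.87e-07
F = 1.09036e-07 N = 109.0359 nN

109.0359


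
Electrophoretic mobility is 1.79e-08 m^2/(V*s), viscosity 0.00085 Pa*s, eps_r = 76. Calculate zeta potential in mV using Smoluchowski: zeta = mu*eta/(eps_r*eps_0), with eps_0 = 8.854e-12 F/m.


Smoluchowski equation: zeta = mu * eta / (eps_r * eps_0)
zeta = 1.79e-08 * 0.00085 / (76 * 8.854e-12)
zeta = 0.022611 V = 22.61 mV

22.61


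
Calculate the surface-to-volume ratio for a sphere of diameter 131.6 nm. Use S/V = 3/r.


Radius r = 131.6/2 = 65.8 nm
S/V = 3 / r = 3 / 65.8
S/V = 0.0456 nm^-1

0.0456


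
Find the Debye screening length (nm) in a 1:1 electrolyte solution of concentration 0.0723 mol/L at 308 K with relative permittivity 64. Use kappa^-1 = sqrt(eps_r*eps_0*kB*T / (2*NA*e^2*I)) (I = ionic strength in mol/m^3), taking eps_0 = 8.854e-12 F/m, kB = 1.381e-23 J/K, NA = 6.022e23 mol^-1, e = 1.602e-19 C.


Ionic strength I = 0.0723 * 1^2 * 1000 = 72.3 mol/m^3
kappa^-1 = sqrt(64 * 8.854e-12 * 1.381e-23 * 308 / (2 * 6.022e23 * (1.602e-19)^2 * 72.3))
kappa^-1 = 1.039 nm

1.039


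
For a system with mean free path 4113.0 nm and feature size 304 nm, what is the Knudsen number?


Knudsen number Kn = lambda / L
Kn = 4113.0 / 304
Kn = 13.5296

13.5296


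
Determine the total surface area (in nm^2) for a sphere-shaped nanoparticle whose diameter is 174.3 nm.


Radius r = 174.3/2 = 87.15 nm
Surface area SA = 4 * pi * r^2
SA = 4 * pi * (87.15)^2
SA = 95443.12 nm^2

95443.12


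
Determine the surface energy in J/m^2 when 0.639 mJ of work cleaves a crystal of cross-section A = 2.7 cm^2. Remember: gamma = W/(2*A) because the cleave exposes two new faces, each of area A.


Convert: A = 2.7 cm^2 = 0.00027 m^2, W = 0.639 mJ = 0.000639 J
Cleaving exposes two faces of area A, so total new surface = 2*A and gamma = W / (2*A)
gamma = 0.000639 / (2 * 0.00027)
gamma = 1.183 J/m^2

1.183


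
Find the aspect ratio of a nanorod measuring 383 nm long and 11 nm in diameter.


Aspect ratio AR = length / diameter
AR = 383 / 11
AR = 34.82

34.82


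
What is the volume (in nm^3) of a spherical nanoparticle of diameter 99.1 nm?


Radius r = 99.1/2 = 49.55 nm
Volume V = (4/3) * pi * r^3
V = (4/3) * pi * (49.55)^3
V = 509588.46 nm^3

509588.46


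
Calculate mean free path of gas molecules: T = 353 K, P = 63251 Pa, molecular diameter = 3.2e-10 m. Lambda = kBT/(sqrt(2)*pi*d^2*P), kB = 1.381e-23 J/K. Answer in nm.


Mean free path: lambda = kB*T / (sqrt(2) * pi * d^2 * P)
lambda = 1.381e-23 * 353 / (sqrt(2) * pi * (3.2e-10)^2 * 63251)
lambda = 1.69409e-07 m
lambda = 169.41 nm

169.41


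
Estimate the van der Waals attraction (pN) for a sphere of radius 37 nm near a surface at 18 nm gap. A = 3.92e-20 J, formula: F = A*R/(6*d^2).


Convert to SI: R = 37 nm = 3.7e-08 m, d = 18 nm = 1.8e-08 m
F = A * R / (6 * d^2)
F = 3.92e-20 * 3.7e-08 / (6 * (1.8e-08)^2)
F = 7.46091e-13 N = 0.746 pN

0.746


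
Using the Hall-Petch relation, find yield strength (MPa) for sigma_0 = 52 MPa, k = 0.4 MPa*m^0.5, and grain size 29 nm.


d = 29 nm = 2.9e-08 m
sqrt(d) = 0.0001702939
Hall-Petch contribution = k / sqrt(d) = 0.4 / 0.0001702939 = 2348.9 MPa
sigma = sigma_0 + k/sqrt(d) = 52 + 2348.9 = 2400.9 MPa

2400.9


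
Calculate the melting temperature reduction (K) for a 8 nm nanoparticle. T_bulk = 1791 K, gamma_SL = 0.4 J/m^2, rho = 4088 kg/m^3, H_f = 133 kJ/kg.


Radius R = 8/2 = 4 nm = 4e-09 m
Convert H_f = 133 kJ/kg = 133000 J/kg
dT = 2 * gamma_SL * T_bulk / (rho * H_f * R)
dT = 2 * 0.4 * 1791 / (4088 * 133000 * 4e-09)
dT = 658.8 K

658.8


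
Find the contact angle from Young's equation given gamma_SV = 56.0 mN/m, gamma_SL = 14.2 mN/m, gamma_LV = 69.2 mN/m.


cos(theta) = (gamma_SV - gamma_SL) / gamma_LV
cos(theta) = (56.0 - 14.2) / 69.2
cos(theta) = 0.604046
theta = arccos(0.604046) = 52.84 degrees

52.84


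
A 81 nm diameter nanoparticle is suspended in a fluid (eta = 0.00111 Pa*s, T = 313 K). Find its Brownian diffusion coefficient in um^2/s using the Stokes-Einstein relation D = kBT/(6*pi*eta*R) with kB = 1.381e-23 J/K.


Radius R = 81/2 = 40.5 nm = 4.05e-08 m
D = kB*T / (6*pi*eta*R)
D = 1.381e-23 * 313 / (6 * pi * 0.00111 * 4.05e-08)
D = 5.10104e-12 m^2/s = 5.101 um^2/s

5.101


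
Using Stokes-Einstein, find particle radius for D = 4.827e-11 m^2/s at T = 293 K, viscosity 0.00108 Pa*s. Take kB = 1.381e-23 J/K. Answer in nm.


Stokes-Einstein: R = kB*T / (6*pi*eta*D)
R = 1.381e-23 * 293 / (6 * pi * 0.00108 * 4.827e-11)
R = 4.11774e-09 m = 4.12 nm

4.12


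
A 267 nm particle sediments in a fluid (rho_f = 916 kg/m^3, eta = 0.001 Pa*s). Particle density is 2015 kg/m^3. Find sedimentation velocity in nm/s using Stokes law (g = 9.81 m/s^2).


Radius R = 267/2 nm = 1.335e-07 m
Density difference = 2015 - 916 = 1099 kg/m^3
v = 2 * R^2 * (rho_p - rho_f) * g / (9 * eta)
v = 2 * (1.335e-07)^2 * 1099 * 9.81 / (9 * 0.001)
v = 4.26989e-08 m/s = 42.6989 nm/s

42.6989


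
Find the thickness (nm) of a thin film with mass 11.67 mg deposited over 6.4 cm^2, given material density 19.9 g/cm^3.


Convert: m = 11.67 mg = 1.1670e-05 kg, A = 6.4 cm^2 = 6.4000e-04 m^2, rho = 19.9 g/cm^3 = 19900 kg/m^3
t = m / (A * rho)
t = 1.1670e-05 / (6.4000e-04 * 19900)
t = 9.1630e-07 m = 916.3 nm

916.3


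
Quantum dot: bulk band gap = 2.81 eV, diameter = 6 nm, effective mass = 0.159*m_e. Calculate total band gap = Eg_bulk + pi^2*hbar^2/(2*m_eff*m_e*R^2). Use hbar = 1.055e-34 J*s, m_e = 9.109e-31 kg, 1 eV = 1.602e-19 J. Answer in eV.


Radius R = 6/2 nm = 3e-09 m
Confinement energy dE = pi^2 * hbar^2 / (2 * m_eff * m_e * R^2)
dE = pi^2 * (1.055e-34)^2 / (2 * 0.159 * 9.109e-31 * (3e-09)^2) J, divided by 1.602e-19 J/eV
dE = 0.263 eV
Total band gap = E_g(bulk) + dE = 2.81 + 0.263 = 3.073 eV

3.073


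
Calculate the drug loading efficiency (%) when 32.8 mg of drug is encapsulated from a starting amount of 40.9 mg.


Drug loading efficiency = (drug loaded / drug initial) * 100
DLE = 32.8 / 40.9 * 100
DLE = 0.802 * 100
DLE = 80.2%

80.2


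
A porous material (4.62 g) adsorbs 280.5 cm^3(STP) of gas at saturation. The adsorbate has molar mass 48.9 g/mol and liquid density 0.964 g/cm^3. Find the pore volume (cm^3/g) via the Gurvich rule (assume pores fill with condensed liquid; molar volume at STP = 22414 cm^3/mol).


Moles adsorbed n = V_ads / 22414 = 280.5 / 22414 = 1.251450e-02 mol
Liquid volume V_liq = n * M / rho_liq = 1.251450e-02 * 48.9 / 0.964 = 0.63481 cm^3
Specific pore volume V_pore = V_liq / m_sample = 0.63481 / 4.62
V_pore = 0.1374 cm^3/g

0.1374


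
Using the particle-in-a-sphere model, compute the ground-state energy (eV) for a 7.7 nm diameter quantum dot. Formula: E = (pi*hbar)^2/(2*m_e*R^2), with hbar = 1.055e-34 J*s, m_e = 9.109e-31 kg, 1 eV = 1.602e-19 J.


Radius R = 7.7/2 = 3.85 nm = 3.85e-09 m
E = (pi * 1.055e-34)^2 / (2 * 9.109e-31 * (3.85e-09)^2)
E(J) = 4.06801e-21
E = E(J) / 1.602e-19 = 0.0254 eV

0.0254


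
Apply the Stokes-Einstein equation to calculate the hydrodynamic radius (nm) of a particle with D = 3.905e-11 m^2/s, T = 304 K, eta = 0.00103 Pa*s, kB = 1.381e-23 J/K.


Stokes-Einstein: R = kB*T / (6*pi*eta*D)
R = 1.381e-23 * 304 / (6 * pi * 0.00103 * 3.905e-11)
R = 5.53743e-09 m = 5.54 nm

5.54


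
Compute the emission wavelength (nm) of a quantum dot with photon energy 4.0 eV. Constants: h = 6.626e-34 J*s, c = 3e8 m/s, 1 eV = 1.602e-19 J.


Convert energy: E = 4.0 eV = 4.0 * 1.602e-19 = 6.408e-19 J
lambda = h*c / E = 6.626e-34 * 3e8 / 6.408e-19
lambda = 3.10206e-07 m = 310.2 nm

310.2


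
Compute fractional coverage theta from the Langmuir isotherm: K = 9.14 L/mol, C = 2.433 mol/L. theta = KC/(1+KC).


Langmuir isotherm: theta = K*C / (1 + K*C)
K*C = 9.14 * 2.433 = 22.23762
theta = 22.23762 / (1 + 22.23762) = 22.23762 / 23.23762
theta = 0.957

0.957


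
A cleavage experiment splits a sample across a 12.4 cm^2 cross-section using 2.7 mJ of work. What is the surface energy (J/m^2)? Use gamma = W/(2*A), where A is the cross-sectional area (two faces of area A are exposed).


Convert: A = 12.4 cm^2 = 0.00124 m^2, W = 2.7 mJ = 0.0027 J
Cleaving exposes two faces of area A, so total new surface = 2*A and gamma = W / (2*A)
gamma = 0.0027 / (2 * 0.00124)
gamma = 1.089 J/m^2

1.089


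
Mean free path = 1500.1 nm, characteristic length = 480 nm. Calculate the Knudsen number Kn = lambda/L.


Knudsen number Kn = lambda / L
Kn = 1500.1 / 480
Kn = 3.1252

3.1252


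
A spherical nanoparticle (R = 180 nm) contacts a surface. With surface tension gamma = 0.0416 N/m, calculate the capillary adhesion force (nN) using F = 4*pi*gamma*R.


Convert radius: R = 180 nm = 1.8e-07 m
F = 4 * pi * gamma * R
F = 4 * pi * 0.0416 * 1.8e-07
F = 9.4097e-08 N = 94.097 nN

94.097


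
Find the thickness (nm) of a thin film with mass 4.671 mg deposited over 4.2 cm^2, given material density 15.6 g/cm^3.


Convert: m = 4.671 mg = 4.6710e-06 kg, A = 4.2 cm^2 = 4.2000e-04 m^2, rho = 15.6 g/cm^3 = 15600 kg/m^3
t = m / (A * rho)
t = 4.6710e-06 / (4.2000e-04 * 15600)
t = 7.1291e-07 m = 712.9 nm

712.9


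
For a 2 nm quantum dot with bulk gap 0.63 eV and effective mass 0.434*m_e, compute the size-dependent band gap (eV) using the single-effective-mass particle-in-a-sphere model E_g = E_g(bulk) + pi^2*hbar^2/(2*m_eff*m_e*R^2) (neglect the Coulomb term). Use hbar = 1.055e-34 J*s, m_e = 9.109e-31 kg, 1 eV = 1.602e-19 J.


Radius R = 2/2 nm = 1e-09 m
Confinement energy dE = pi^2 * hbar^2 / (2 * m_eff * m_e * R^2)
dE = pi^2 * (1.055e-34)^2 / (2 * 0.434 * 9.109e-31 * (1e-09)^2) J, divided by 1.602e-19 J/eV
dE = 0.8673 eV
Total band gap = E_g(bulk) + dE = 0.63 + 0.8673 = 1.4973 eV

1.4973


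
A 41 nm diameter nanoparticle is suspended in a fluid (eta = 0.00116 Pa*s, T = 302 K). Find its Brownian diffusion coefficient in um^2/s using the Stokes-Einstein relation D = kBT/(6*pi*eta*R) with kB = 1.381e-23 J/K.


Radius R = 41/2 = 20.5 nm = 2.05e-08 m
D = kB*T / (6*pi*eta*R)
D = 1.381e-23 * 302 / (6 * pi * 0.00116 * 2.05e-08)
D = 9.30438e-12 m^2/s = 9.304 um^2/s

9.304


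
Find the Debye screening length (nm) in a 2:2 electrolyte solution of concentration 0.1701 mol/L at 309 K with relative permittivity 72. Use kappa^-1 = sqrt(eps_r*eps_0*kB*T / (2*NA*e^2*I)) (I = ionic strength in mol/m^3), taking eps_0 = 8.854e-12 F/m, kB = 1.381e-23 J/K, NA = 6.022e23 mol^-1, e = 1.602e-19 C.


Ionic strength I = 0.1701 * 2^2 * 1000 = 680.4 mol/m^3
kappa^-1 = sqrt(72 * 8.854e-12 * 1.381e-23 * 309 / (2 * 6.022e23 * (1.602e-19)^2 * 680.4))
kappa^-1 = 0.36 nm

0.36


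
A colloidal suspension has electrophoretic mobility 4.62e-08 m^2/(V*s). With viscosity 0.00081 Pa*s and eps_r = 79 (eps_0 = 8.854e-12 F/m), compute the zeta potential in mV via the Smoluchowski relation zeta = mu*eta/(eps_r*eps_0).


Smoluchowski equation: zeta = mu * eta / (eps_r * eps_0)
zeta = 4.62e-08 * 0.00081 / (79 * 8.854e-12)
zeta = 0.053501 V = 53.5 mV

53.5


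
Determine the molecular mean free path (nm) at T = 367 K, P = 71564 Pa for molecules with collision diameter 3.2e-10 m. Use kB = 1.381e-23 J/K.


Mean free path: lambda = kB*T / (sqrt(2) * pi * d^2 * P)
lambda = 1.381e-23 * 367 / (sqrt(2) * pi * (3.2e-10)^2 * 71564)
lambda = 1.55668e-07 m
lambda = 155.67 nm

155.67


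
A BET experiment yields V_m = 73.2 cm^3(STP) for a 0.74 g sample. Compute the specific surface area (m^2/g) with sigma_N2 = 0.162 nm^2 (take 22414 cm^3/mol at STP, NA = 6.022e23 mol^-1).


Number of moles in monolayer = V_m / 22414 = 73.2 / 22414 = 0.00326582
Number of molecules = moles * NA = 0.00326582 * 6.022e23
SA = molecules * sigma / mass
SA = (73.2 / 22414) * 6.022e23 * 0.162e-18 / 0.74
SA = 430.5 m^2/g

430.5


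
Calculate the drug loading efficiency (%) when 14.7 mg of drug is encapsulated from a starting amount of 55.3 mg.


Drug loading efficiency = (drug loaded / drug initial) * 100
DLE = 14.7 / 55.3 * 100
DLE = 0.2658 * 100
DLE = 26.58%

26.58


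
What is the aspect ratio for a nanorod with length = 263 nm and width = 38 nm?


Aspect ratio AR = length / diameter
AR = 263 / 38
AR = 6.92

6.92


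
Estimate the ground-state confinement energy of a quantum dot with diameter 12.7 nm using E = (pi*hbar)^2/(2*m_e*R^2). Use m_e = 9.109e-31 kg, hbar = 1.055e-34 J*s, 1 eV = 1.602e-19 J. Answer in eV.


Radius R = 12.7/2 = 6.35 nm = 6.35e-09 m
E = (pi * 1.055e-34)^2 / (2 * 9.109e-31 * (6.35e-09)^2)
E(J) = 1.4954e-21
E = E(J) / 1.602e-19 = 0.0093 eV

0.0093


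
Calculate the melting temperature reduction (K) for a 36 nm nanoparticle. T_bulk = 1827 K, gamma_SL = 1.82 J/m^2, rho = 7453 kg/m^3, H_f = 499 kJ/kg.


Radius R = 36/2 = 18 nm = 1.8e-08 m
Convert H_f = 499 kJ/kg = 499000 J/kg
dT = 2 * gamma_SL * T_bulk / (rho * H_f * R)
dT = 2 * 1.82 * 1827 / (7453 * 499000 * 1.8e-08)
dT = 99.3 K

99.3


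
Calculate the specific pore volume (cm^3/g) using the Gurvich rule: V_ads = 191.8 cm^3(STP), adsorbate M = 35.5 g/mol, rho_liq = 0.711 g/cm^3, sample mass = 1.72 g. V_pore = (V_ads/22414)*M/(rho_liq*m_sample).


Moles adsorbed n = V_ads / 22414 = 191.8 / 22414 = 8.557152e-03 mol
Liquid volume V_liq = n * M / rho_liq = 8.557152e-03 * 35.5 / 0.711 = 0.42726 cm^3
Specific pore volume V_pore = V_liq / m_sample = 0.42726 / 1.72
V_pore = 0.2484 cm^3/g

0.2484


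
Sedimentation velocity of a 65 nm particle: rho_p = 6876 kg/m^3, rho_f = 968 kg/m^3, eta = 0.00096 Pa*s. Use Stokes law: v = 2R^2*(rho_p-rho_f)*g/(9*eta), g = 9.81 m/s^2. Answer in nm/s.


Radius R = 65/2 nm = 3.25e-08 m
Density difference = 6876 - 968 = 5908 kg/m^3
v = 2 * R^2 * (rho_p - rho_f) * g / (9 * eta)
v = 2 * (3.25e-08)^2 * 5908 * 9.81 / (9 * 0.00096)
v = 1.41707e-08 m/s = 14.1707 nm/s

14.1707


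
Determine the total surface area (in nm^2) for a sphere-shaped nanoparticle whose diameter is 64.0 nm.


Radius r = 64.0/2 = 32 nm
Surface area SA = 4 * pi * r^2
SA = 4 * pi * (32)^2
SA = 12867.96 nm^2

12867.96


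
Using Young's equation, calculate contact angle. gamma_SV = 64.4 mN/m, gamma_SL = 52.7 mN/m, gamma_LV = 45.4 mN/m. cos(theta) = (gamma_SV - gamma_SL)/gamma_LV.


cos(theta) = (gamma_SV - gamma_SL) / gamma_LV
cos(theta) = (64.4 - 52.7) / 45.4
cos(theta) = 0.257709
theta = arccos(0.257709) = 75.07 degrees

75.07


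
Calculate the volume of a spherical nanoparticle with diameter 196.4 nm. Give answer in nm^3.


Radius r = 196.4/2 = 98.2 nm
Volume V = (4/3) * pi * r^3
V = (4/3) * pi * (98.2)^3
V = 3966642.61 nm^3

3966642.61


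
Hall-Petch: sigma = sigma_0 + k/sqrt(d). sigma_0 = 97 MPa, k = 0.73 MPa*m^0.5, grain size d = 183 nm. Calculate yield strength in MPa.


d = 183 nm = 1.83e-07 m
sqrt(d) = 0.000427785
Hall-Petch contribution = k / sqrt(d) = 0.73 / 0.000427785 = 1706.5 MPa
sigma = sigma_0 + k/sqrt(d) = 97 + 1706.5 = 1803.5 MPa

1803.5


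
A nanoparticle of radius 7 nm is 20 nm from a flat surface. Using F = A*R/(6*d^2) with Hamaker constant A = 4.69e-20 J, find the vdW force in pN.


Convert to SI: R = 7 nm = 7e-09 m, d = 20 nm = 2e-08 m
F = A * R / (6 * d^2)
F = 4.69e-20 * 7e-09 / (6 * (2e-08)^2)
F = 1.36792e-13 N = 0.137 pN

0.137


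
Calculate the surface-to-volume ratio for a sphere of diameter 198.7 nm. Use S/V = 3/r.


Radius r = 198.7/2 = 99.35 nm
S/V = 3 / r = 3 / 99.35
S/V = 0.0302 nm^-1

0.0302


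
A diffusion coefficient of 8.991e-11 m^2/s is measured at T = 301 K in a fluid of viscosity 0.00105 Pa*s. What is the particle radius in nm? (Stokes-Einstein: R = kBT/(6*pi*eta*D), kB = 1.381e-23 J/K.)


Stokes-Einstein: R = kB*T / (6*pi*eta*D)
R = 1.381e-23 * 301 / (6 * pi * 0.00105 * 8.991e-11)
R = 2.33594e-09 m = 2.34 nm

2.34


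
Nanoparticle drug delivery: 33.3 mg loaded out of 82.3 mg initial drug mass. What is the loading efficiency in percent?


Drug loading efficiency = (drug loaded / drug initial) * 100
DLE = 33.3 / 82.3 * 100
DLE = 0.4046 * 100
DLE = 40.46%

40.46


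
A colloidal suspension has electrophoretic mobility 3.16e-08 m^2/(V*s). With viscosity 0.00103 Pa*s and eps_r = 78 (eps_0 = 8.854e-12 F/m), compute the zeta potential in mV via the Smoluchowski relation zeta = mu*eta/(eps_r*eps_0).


Smoluchowski equation: zeta = mu * eta / (eps_r * eps_0)
zeta = 3.16e-08 * 0.00103 / (78 * 8.854e-12)
zeta = 0.047129 V = 47.13 mV

47.13


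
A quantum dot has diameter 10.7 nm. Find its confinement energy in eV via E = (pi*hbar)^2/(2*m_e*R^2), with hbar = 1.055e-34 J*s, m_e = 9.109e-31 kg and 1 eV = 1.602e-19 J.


Radius R = 10.7/2 = 5.35 nm = 5.35e-09 m
E = (pi * 1.055e-34)^2 / (2 * 9.109e-31 * (5.35e-09)^2)
E(J) = 2.10667e-21
E = E(J) / 1.602e-19 = 0.0132 eV

0.0132


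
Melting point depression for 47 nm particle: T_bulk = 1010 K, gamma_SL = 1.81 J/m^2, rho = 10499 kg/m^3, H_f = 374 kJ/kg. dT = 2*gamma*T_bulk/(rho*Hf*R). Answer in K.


Radius R = 47/2 = 23.5 nm = 2.35e-08 m
Convert H_f = 374 kJ/kg = 374000 J/kg
dT = 2 * gamma_SL * T_bulk / (rho * H_f * R)
dT = 2 * 1.81 * 1010 / (10499 * 374000 * 2.35e-08)
dT = 39.6 K

39.6


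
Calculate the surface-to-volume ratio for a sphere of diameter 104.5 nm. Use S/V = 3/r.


Radius r = 104.5/2 = 52.25 nm
S/V = 3 / r = 3 / 52.25
S/V = 0.0574 nm^-1

0.0574


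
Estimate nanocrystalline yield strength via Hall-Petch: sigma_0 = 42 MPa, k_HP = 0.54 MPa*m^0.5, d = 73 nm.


d = 73 nm = 7.3e-08 m
sqrt(d) = 0.0002701851
Hall-Petch contribution = k / sqrt(d) = 0.54 / 0.0002701851 = 1998.6 MPa
sigma = sigma_0 + k/sqrt(d) = 42 + 1998.6 = 2040.6 MPa

2040.6


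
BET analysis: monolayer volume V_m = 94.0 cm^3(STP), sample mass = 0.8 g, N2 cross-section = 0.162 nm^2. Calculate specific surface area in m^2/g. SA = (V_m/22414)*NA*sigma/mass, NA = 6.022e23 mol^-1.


Number of moles in monolayer = V_m / 22414 = 94.0 / 22414 = 0.00419381
Number of molecules = moles * NA = 0.00419381 * 6.022e23
SA = molecules * sigma / mass
SA = (94.0 / 22414) * 6.022e23 * 0.162e-18 / 0.8
SA = 511.4 m^2/g

511.4


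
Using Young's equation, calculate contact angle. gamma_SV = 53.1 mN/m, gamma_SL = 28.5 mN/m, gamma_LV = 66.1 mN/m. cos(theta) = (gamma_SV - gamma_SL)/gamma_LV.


cos(theta) = (gamma_SV - gamma_SL) / gamma_LV
cos(theta) = (53.1 - 28.5) / 66.1
cos(theta) = 0.372163
theta = arccos(0.372163) = 68.15 degrees

68.15


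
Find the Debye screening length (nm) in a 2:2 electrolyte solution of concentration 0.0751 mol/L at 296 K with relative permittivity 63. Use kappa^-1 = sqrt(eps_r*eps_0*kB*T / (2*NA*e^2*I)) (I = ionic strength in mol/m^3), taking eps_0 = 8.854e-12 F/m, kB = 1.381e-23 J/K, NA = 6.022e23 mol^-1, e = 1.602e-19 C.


Ionic strength I = 0.0751 * 2^2 * 1000 = 300.4 mol/m^3
kappa^-1 = sqrt(63 * 8.854e-12 * 1.381e-23 * 296 / (2 * 6.022e23 * (1.602e-19)^2 * 300.4))
kappa^-1 = 0.496 nm

0.496


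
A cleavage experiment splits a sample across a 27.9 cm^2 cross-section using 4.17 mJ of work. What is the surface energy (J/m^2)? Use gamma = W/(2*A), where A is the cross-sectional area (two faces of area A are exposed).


Convert: A = 27.9 cm^2 = 0.00279 m^2, W = 4.17 mJ = 0.00417 J
Cleaving exposes two faces of area A, so total new surface = 2*A and gamma = W / (2*A)
gamma = 0.00417 / (2 * 0.00279)
gamma = 0.747 J/m^2

0.747


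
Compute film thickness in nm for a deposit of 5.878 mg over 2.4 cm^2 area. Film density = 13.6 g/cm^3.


Convert: m = 5.878 mg = 5.8780e-06 kg, A = 2.4 cm^2 = 2.4000e-04 m^2, rho = 13.6 g/cm^3 = 13600 kg/m^3
t = m / (A * rho)
t = 5.8780e-06 / (2.4000e-04 * 13600)
t = 1.8009e-06 m = 1800.9 nm

1800.9


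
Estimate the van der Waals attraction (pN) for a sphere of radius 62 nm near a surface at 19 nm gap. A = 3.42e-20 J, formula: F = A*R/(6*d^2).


Convert to SI: R = 62 nm = 6.2e-08 m, d = 19 nm = 1.9e-08 m
F = A * R / (6 * d^2)
F = 3.42e-20 * 6.2e-08 / (6 * (1.9e-08)^2)
F = 9.78947e-13 N = 0.979 pN

0.979
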